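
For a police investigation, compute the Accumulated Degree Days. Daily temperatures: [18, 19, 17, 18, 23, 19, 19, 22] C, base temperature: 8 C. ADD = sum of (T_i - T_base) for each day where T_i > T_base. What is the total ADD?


Computing ADD day by day:
Day 1: max(0, 18 - 8) = 10
Day 2: max(0, 19 - 8) = 11
Day 3: max(0, 17 - 8) = 9
Day 4: max(0, 18 - 8) = 10
Day 5: max(0, 23 - 8) = 15
Day 6: max(0, 19 - 8) = 11
Day 7: max(0, 19 - 8) = 11
Day 8: max(0, 22 - 8) = 14
Total ADD = 91

91


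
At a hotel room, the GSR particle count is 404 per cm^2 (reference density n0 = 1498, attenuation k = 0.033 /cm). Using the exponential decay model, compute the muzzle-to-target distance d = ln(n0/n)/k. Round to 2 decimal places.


GSR distance calculation:
n0/n = 1498 / 404 = 3.707921
ln(n0/n) = 1.310471
d = 1.310471 / 0.033 = 39.71 cm

39.71


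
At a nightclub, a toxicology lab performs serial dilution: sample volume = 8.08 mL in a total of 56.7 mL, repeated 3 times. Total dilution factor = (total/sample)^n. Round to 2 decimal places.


Dilution factor calculation:
Single dilution = V_total / V_sample = 56.7 / 8.08 ≈ 7.017327
Number of dilutions = 3
Total DF = (56.7 / 8.08)^3 (full precision, rounded at the end) = 345.55

345.55


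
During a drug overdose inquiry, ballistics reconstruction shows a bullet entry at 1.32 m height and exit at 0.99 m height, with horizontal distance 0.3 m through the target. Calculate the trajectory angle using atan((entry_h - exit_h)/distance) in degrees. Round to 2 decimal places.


Bullet trajectory angle:
Height difference = 1.32 - 0.99 = 0.33 m
angle = atan(0.33 / 0.3)
angle = atan(1.1)
angle = 47.73 degrees

47.73


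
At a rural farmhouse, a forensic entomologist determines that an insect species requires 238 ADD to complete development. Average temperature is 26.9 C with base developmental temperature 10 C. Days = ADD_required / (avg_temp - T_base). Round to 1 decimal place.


Insect development time:
Effective temperature = avg_temp - T_base = 26.9 - 10 = 16.9 C
Days = ADD / effective_temp = 238 / 16.9 = 14.1 days

14.1


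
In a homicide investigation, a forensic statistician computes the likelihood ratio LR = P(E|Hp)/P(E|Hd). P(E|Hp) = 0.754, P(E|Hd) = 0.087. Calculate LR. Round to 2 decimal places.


Likelihood ratio calculation:
LR = P(E|Hp) / P(E|Hd)
LR = 0.754 / 0.087
LR = 8.67

8.67


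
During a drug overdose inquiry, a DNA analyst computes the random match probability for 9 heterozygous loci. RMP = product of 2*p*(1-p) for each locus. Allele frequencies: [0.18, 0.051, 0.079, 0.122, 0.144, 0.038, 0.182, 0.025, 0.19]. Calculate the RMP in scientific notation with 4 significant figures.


Computing RMP for 9 loci:
Locus 1: 2 * 0.18 * 0.82 = 0.2952
Locus 2: 2 * 0.051 * 0.949 = 0.096798
Locus 3: 2 * 0.079 * 0.921 = 0.145518
Locus 4: 2 * 0.122 * 0.878 = 0.214232
Locus 5: 2 * 0.144 * 0.856 = 0.246528
Locus 6: 2 * 0.038 * 0.962 = 0.073112
Locus 7: 2 * 0.182 * 0.818 = 0.297752
Locus 8: 2 * 0.025 * 0.975 = 0.04875
Locus 9: 2 * 0.19 * 0.81 = 0.3078
RMP = 7.174e-08

7.174e-08


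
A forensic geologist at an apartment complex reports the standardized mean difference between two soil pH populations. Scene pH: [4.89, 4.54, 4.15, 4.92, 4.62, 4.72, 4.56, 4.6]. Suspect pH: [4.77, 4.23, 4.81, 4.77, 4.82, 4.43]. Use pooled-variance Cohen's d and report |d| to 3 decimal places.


Pooled-variance Cohen's d for soil pH comparison:
Scene mean = 37 / 8 = 4.625
Suspect mean = 27.83 / 6 = 4.638333
Scene sample variance s_s^2 = 0.057714
Suspect sample variance s_c^2 = 0.061457
Pooled variance = ((n_s-1)*s_s^2 + (n_c-1)*s_c^2) / (n_s + n_c - 2) = 0.059274
Pooled SD = sqrt(0.059274) = 0.243463
Mean difference = -0.013333
|d| = |-0.013333| / 0.243463 = 0.055

0.055


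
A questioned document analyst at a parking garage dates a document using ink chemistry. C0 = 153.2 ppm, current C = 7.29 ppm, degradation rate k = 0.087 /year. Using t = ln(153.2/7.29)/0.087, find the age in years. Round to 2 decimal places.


Document age estimation:
C0/C = 153.2 / 7.29 = 21.015089
ln(C0/C) = 3.045241
t = 3.045241 / 0.087 = 35.00 years

35.00


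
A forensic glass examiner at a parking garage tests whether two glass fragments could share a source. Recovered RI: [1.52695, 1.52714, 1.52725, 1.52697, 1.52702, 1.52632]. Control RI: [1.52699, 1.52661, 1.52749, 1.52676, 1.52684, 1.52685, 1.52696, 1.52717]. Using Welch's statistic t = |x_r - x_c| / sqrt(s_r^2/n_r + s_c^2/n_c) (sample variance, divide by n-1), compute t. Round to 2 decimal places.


Welch's t-criterion for glass RI comparison:
Recovered mean = sum / n_r = 9.16165 / 6 = 1.5269417
Control mean = sum / n_c = 12.21567 / 8 = 1.5269587
Recovered sample variance s_r^2 = 1.05577e-07
Control sample variance s_c^2 = 7.35554e-08
Welch SE (unpooled) = sqrt(s_r^2/n_r + s_c^2/n_c) = sqrt(1.75961e-08 + 9.19442e-09) = sqrt(2.67905e-08) = 0.000163678
|mean_r - mean_c| = 1.70833e-05
t = 1.70833e-05 / 0.000163678 = 0.10

0.10


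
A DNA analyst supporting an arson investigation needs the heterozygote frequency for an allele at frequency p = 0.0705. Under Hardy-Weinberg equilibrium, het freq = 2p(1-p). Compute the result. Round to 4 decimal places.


Hardy-Weinberg heterozygote frequency:
q = 1 - p = 1 - 0.0705 = 0.9295
2pq = 2 * 0.0705 * 0.9295 = 0.1311

0.1311


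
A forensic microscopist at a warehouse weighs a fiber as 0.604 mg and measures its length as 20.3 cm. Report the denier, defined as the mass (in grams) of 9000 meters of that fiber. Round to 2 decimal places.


Denier calculation:
Mass in grams = 0.604 mg / 1000 = 0.000604 g
Length in meters = 20.3 cm / 100 = 0.203 m
Linear density = mass / length = 0.000604 / 0.203 = 0.00297537 g/m
Denier = (g/m) * 9000 = 0.00297537 * 9000 = 26.78

26.78


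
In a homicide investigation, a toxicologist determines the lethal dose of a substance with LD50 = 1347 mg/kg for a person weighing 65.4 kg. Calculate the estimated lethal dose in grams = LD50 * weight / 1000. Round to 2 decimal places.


Lethal dose calculation:
Lethal dose = LD50 * body_weight / 1000
= 1347 * 65.4 / 1000
= 88093.8 / 1000
= 88.09 g

88.09


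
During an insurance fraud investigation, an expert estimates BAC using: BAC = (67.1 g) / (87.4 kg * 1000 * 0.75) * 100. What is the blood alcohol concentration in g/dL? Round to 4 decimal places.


Applying the Widmark formula:
BAC = (dose_g / (body_wt * 1000 * r)) * 100
Denominator = 87.4 * 1000 * 0.75 = 65550
BAC = (67.1 / 65550) * 100
BAC = 0.1024 g/dL

0.1024


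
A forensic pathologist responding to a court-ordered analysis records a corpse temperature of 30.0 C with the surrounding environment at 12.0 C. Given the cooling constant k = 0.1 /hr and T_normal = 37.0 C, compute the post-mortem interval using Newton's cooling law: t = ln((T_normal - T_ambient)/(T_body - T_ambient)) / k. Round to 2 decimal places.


Using Newton's law of cooling:
t = ln((T_normal - T_ambient) / (T_body - T_ambient)) / k
T_normal - T_ambient = 25.0
T_body - T_ambient = 18.0
Ratio = 1.388889
ln(ratio) = 0.328504
t = 0.328504 / 0.1 = 3.29 hours

3.29


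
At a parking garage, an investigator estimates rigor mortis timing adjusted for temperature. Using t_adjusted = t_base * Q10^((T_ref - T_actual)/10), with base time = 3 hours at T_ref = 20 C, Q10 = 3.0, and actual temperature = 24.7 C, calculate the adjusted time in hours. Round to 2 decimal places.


Rigor mortis time adjustment:
Exponent = (T_ref - T_actual) / 10 = (20 - 24.7) / 10 = -0.47
Q10 factor = 3.0^-0.47 = 0.5967
t_adjusted = 3 * 0.5967 = 1.79 hours

1.79


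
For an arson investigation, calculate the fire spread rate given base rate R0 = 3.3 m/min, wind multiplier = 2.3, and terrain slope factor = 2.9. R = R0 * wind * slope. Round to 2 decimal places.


Fire spread rate calculation:
R = R0 * wind_factor * slope_factor
= 3.3 * 2.3 * 2.9
= 7.59 * 2.9
= 22.01 m/min

22.01


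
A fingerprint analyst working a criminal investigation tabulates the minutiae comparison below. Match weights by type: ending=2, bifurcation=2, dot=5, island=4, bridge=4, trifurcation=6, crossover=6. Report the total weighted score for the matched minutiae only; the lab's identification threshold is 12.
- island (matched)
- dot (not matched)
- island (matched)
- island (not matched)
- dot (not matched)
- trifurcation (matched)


Weighted minutiae match score:
  island: matched, +4 (running total 4)
  dot: not matched, +0
  island: matched, +4 (running total 8)
  island: not matched, +0
  dot: not matched, +0
  trifurcation: matched, +6 (running total 14)
Total score = 14
Threshold = 12; verdict = identification

14


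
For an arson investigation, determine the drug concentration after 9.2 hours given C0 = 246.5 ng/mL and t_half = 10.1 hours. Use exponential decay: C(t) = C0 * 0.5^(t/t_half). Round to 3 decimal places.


Drug concentration decay:
Number of half-lives = t / t_half = 9.2 / 10.1 = 0.910891
Decay factor = 0.5^0.910891 = 0.53185652
C(t) = 246.5 * 0.53185652 = 131.103 ng/mL

131.103


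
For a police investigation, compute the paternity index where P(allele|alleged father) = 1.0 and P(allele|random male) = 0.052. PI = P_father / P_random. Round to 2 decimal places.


Paternity Index calculation:
PI = P(allele|father) / P(allele|random)
PI = 1.0 / 0.052
PI = 19.23

19.23


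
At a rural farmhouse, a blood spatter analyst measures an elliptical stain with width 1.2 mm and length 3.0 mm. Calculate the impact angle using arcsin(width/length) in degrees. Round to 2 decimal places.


Blood spatter impact angle calculation:
width / length = 1.2 / 3.0 = 0.4
angle = arcsin(0.4)
angle = 23.58 degrees

23.58


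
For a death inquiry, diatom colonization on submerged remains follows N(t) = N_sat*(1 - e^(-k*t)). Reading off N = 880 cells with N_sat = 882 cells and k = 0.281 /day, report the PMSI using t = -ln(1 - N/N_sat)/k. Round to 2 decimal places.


PMSI from diatom colonization curve:
N / N_sat = 880 / 882 = 0.997732
1 - N/N_sat = 0.002268
ln(1 - N/N_sat) = -6.088857
t = -ln(1 - N/N_sat) / k = -(-6.088857) / 0.281 = 21.67 days

21.67


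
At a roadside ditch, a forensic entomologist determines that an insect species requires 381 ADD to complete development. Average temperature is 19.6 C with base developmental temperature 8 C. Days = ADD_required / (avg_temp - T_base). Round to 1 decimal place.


Insect development time:
Effective temperature = avg_temp - T_base = 19.6 - 8 = 11.6 C
Days = ADD / effective_temp = 381 / 11.6 = 32.8 days

32.8


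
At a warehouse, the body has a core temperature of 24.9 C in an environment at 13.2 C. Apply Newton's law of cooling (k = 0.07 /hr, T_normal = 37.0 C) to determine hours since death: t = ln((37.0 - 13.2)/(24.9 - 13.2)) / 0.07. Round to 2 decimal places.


Using Newton's law of cooling:
t = ln((T_normal - T_ambient) / (T_body - T_ambient)) / k
T_normal - T_ambient = 23.8
T_body - T_ambient = 11.7
Ratio = 2.034188
ln(ratio) = 0.710097
t = 0.710097 / 0.07 = 10.14 hours

10.14


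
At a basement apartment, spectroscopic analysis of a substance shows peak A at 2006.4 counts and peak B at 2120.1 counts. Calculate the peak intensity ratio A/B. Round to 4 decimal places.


Spectral peak ratio:
Peak A = 2006.4 counts
Peak B = 2120.1 counts
Ratio = 2006.4 / 2120.1 = 0.9464

0.9464


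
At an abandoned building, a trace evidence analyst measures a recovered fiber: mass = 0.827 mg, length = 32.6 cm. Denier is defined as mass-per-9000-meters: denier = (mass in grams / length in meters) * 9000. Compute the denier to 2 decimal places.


Denier calculation:
Mass in grams = 0.827 mg / 1000 = 0.000827 g
Length in meters = 32.6 cm / 100 = 0.326 m
Linear density = mass / length = 0.000827 / 0.326 = 0.00253681 g/m
Denier = (g/m) * 9000 = 0.00253681 * 9000 = 22.83

22.83


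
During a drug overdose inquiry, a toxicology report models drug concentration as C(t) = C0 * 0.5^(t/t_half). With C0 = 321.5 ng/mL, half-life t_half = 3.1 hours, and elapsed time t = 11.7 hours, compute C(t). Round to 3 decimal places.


Drug concentration decay:
Number of half-lives = t / t_half = 11.7 / 3.1 = 3.774194
Decay factor = 0.5^3.774194 = 0.0730894
C(t) = 321.5 * 0.0730894 = 23.498 ng/mL

23.498


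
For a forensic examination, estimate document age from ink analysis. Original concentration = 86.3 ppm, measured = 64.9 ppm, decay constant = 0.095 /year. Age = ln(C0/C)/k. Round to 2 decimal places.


Document age estimation:
C0/C = 86.3 / 64.9 = 1.329738
ln(C0/C) = 0.284982
t = 0.284982 / 0.095 = 3.00 years

3.00


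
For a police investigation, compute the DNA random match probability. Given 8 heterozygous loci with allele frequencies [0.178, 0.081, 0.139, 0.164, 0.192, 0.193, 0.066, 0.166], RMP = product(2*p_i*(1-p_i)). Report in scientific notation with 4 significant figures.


Computing RMP for 8 loci:
Locus 1: 2 * 0.178 * 0.822 = 0.292632
Locus 2: 2 * 0.081 * 0.919 = 0.148878
Locus 3: 2 * 0.139 * 0.861 = 0.239358
Locus 4: 2 * 0.164 * 0.836 = 0.274208
Locus 5: 2 * 0.192 * 0.808 = 0.310272
Locus 6: 2 * 0.193 * 0.807 = 0.311502
Locus 7: 2 * 0.066 * 0.934 = 0.123288
Locus 8: 2 * 0.166 * 0.834 = 0.276888
RMP = 9.434e-06

9.434e-06


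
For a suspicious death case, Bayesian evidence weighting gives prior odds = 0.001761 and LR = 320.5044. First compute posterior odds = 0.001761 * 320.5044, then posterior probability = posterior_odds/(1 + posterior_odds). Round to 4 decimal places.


Bayesian evidence evaluation:
Posterior odds = prior_odds * LR = 0.001761 * 320.5044 = 0.5644082
Posterior probability = posterior_odds / (1 + posterior_odds)
= 0.5644082 / (1 + 0.5644082)
= 0.5644082 / 1.5644082
= 0.3608

0.3608


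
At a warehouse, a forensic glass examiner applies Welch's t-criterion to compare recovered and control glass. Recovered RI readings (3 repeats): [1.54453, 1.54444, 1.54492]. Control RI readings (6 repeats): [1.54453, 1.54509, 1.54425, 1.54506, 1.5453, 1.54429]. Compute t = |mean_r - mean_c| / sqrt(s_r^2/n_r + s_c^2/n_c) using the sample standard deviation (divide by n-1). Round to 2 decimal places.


Welch's t-criterion for glass RI comparison:
Recovered mean = sum / n_r = 4.63389 / 3 = 1.54463
Control mean = sum / n_c = 9.26852 / 6 = 1.5447533
Recovered sample variance s_r^2 = 6.51e-08
Control sample variance s_c^2 = 2.04827e-07
Welch SE (unpooled) = sqrt(s_r^2/n_r + s_c^2/n_c) = sqrt(2.17e-08 + 3.41378e-08) = sqrt(5.58378e-08) = 0.0002363
|mean_r - mean_c| = 0.000123333
t = 0.000123333 / 0.0002363 = 0.52

0.52


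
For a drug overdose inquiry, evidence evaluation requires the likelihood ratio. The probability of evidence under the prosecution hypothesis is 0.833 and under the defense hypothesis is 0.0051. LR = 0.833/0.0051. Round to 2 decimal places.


Likelihood ratio calculation:
LR = P(E|Hp) / P(E|Hd)
LR = 0.833 / 0.0051
LR = 163.33

163.33


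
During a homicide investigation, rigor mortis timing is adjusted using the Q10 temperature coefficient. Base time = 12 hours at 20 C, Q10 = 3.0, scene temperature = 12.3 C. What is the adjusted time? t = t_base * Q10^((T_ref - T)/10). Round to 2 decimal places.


Rigor mortis time adjustment:
Exponent = (T_ref - T_actual) / 10 = (20 - 12.3) / 10 = 0.77
Q10 factor = 3.0^0.77 = 2.33015
t_adjusted = 12 * 2.33015 = 27.96 hours

27.96


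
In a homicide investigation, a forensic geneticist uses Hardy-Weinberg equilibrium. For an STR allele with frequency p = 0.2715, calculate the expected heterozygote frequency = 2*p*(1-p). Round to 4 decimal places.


Hardy-Weinberg heterozygote frequency:
q = 1 - p = 1 - 0.2715 = 0.7285
2pq = 2 * 0.2715 * 0.7285 = 0.3956

0.3956


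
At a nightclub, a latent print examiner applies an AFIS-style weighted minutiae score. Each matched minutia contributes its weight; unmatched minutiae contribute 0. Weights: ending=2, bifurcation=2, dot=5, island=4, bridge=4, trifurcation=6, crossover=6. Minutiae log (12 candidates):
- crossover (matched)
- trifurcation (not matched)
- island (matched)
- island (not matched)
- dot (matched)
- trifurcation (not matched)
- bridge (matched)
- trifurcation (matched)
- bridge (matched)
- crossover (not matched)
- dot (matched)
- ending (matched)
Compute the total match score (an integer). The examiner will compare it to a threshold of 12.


Weighted minutiae match score:
  crossover: matched, +6 (running total 6)
  trifurcation: not matched, +0
  island: matched, +4 (running total 10)
  island: not matched, +0
  dot: matched, +5 (running total 15)
  trifurcation: not matched, +0
  bridge: matched, +4 (running total 19)
  trifurcation: matched, +6 (running total 25)
  bridge: matched, +4 (running total 29)
  crossover: not matched, +0
  dot: matched, +5 (running total 34)
  ending: matched, +2 (running total 36)
Total score = 36
Threshold = 12; verdict = identification

36


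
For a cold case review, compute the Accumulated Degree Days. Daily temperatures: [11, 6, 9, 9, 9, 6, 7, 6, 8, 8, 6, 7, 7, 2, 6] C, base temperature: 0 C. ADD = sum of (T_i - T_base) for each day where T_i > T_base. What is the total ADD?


Computing ADD day by day:
Day 1: max(0, 11 - 0) = 11
Day 2: max(0, 6 - 0) = 6
Day 3: max(0, 9 - 0) = 9
Day 4: max(0, 9 - 0) = 9
Day 5: max(0, 9 - 0) = 9
Day 6: max(0, 6 - 0) = 6
Day 7: max(0, 7 - 0) = 7
Day 8: max(0, 6 - 0) = 6
Day 9: max(0, 8 - 0) = 8
Day 10: max(0, 8 - 0) = 8
Day 11: max(0, 6 - 0) = 6
Day 12: max(0, 7 - 0) = 7
Day 13: max(0, 7 - 0) = 7
Day 14: max(0, 2 - 0) = 2
Day 15: max(0, 6 - 0) = 6
Total ADD = 107

107


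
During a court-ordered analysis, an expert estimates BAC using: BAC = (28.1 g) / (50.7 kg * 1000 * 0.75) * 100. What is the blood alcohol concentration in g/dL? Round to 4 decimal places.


Applying the Widmark formula:
BAC = (dose_g / (body_wt * 1000 * r)) * 100
Denominator = 50.7 * 1000 * 0.75 = 38025
BAC = (28.1 / 38025) * 100
BAC = 0.0739 g/dL

0.0739


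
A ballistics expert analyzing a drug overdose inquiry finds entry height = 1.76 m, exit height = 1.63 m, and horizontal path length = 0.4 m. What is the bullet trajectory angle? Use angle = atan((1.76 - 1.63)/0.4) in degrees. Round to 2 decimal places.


Bullet trajectory angle:
Height difference = 1.76 - 1.63 = 0.13 m
angle = atan(0.13 / 0.4)
angle = atan(0.325)
angle = 18.00 degrees

18.00


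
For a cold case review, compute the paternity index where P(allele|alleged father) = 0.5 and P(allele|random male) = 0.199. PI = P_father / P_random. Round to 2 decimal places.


Paternity Index calculation:
PI = P(allele|father) / P(allele|random)
PI = 0.5 / 0.199
PI = 2.51

2.51


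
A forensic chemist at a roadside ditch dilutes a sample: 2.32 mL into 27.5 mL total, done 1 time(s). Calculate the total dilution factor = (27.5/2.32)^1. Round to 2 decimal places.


Dilution factor calculation:
Single dilution = V_total / V_sample = 27.5 / 2.32 ≈ 11.853448
Number of dilutions = 1
Total DF = (27.5 / 2.32)^1 (full precision, rounded at the end) = 11.85

11.85


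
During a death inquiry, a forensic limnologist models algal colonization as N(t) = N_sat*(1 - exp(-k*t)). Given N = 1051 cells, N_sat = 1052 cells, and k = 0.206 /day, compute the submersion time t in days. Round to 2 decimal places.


PMSI from diatom colonization curve:
N / N_sat = 1051 / 1052 = 0.999049
1 - N/N_sat = 0.000951
ln(1 - N/N_sat) = -6.957996
t = -ln(1 - N/N_sat) / k = -(-6.957996) / 0.206 = 33.78 days

33.78


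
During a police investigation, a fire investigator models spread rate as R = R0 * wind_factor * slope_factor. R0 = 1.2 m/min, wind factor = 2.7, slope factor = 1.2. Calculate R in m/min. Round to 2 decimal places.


Fire spread rate calculation:
R = R0 * wind_factor * slope_factor
= 1.2 * 2.7 * 1.2
= 3.24 * 1.2
= 3.89 m/min

3.89


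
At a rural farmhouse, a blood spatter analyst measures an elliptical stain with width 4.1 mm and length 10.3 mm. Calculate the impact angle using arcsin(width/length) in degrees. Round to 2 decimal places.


Blood spatter impact angle calculation:
width / length = 4.1 / 10.3 = 0.398058
angle = arcsin(0.398058)
angle = 23.46 degrees

23.46


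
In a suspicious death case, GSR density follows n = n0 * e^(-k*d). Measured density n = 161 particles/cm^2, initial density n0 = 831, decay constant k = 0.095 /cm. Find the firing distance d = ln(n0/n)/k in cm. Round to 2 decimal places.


GSR distance calculation:
n0/n = 831 / 161 = 5.161491
ln(n0/n) = 1.641225
d = 1.641225 / 0.095 = 17.28 cm

17.28


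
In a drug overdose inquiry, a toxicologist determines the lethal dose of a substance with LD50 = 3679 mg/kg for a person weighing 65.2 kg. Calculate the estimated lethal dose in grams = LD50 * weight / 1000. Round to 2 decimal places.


Lethal dose calculation:
Lethal dose = LD50 * body_weight / 1000
= 3679 * 65.2 / 1000
= 239870.8 / 1000
= 239.87 g

239.87


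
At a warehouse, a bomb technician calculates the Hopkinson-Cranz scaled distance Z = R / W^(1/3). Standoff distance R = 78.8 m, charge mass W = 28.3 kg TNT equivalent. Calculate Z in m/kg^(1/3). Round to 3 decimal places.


Scaled distance calculation:
W^(1/3) = 28.3^(1/3) = 3.047395
Z = R / W^(1/3) = 78.8 / 3.047395
Z = 25.858 m/kg^(1/3)

25.858


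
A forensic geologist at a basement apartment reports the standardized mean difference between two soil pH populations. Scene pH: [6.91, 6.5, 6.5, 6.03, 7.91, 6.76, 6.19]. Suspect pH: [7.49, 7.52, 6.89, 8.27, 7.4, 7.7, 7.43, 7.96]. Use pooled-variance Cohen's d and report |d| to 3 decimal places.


Pooled-variance Cohen's d for soil pH comparison:
Scene mean = 46.8 / 7 = 6.685714
Suspect mean = 60.66 / 8 = 7.5825
Scene sample variance s_s^2 = 0.383229
Suspect sample variance s_c^2 = 0.168221
Pooled variance = ((n_s-1)*s_s^2 + (n_c-1)*s_c^2) / (n_s + n_c - 2) = 0.267455
Pooled SD = sqrt(0.267455) = 0.517161
Mean difference = -0.896786
|d| = |-0.896786| / 0.517161 = 1.734

1.734


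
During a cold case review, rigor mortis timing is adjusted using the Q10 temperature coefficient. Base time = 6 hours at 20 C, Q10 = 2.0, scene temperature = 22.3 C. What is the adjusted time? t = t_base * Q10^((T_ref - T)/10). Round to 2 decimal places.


Rigor mortis time adjustment:
Exponent = (T_ref - T_actual) / 10 = (20 - 22.3) / 10 = -0.23
Q10 factor = 2.0^-0.23 = 0.85263
t_adjusted = 6 * 0.85263 = 5.12 hours

5.12


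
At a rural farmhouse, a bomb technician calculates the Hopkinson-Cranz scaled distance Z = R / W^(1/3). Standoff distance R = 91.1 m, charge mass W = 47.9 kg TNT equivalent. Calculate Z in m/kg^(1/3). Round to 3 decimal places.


Scaled distance calculation:
W^(1/3) = 47.9^(1/3) = 3.631716
Z = R / W^(1/3) = 91.1 / 3.631716
Z = 25.085 m/kg^(1/3)

25.085


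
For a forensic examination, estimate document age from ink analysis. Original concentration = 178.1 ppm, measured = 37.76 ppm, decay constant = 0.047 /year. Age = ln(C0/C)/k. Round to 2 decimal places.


Document age estimation:
C0/C = 178.1 / 37.76 = 4.716631
ln(C0/C) = 1.551095
t = 1.551095 / 0.047 = 33.00 years

33.00


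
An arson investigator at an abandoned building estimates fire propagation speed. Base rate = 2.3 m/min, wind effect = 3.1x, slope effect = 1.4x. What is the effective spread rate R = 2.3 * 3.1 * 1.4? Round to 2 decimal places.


Fire spread rate calculation:
R = R0 * wind_factor * slope_factor
= 2.3 * 3.1 * 1.4
= 7.13 * 1.4
= 9.98 m/min

9.98


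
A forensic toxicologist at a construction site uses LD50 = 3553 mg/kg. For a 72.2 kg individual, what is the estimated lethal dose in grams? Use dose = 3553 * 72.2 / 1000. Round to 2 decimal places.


Lethal dose calculation:
Lethal dose = LD50 * body_weight / 1000
= 3553 * 72.2 / 1000
= 256526.6 / 1000
= 256.53 g

256.53


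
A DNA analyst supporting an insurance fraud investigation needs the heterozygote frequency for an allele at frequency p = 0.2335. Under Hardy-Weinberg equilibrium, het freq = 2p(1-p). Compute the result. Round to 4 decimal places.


Hardy-Weinberg heterozygote frequency:
q = 1 - p = 1 - 0.2335 = 0.7665
2pq = 2 * 0.2335 * 0.7665 = 0.3580

0.3580


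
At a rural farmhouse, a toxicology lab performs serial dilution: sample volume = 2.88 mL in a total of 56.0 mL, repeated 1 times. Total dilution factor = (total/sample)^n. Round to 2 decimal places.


Dilution factor calculation:
Single dilution = V_total / V_sample = 56.0 / 2.88 ≈ 19.444444
Number of dilutions = 1
Total DF = (56.0 / 2.88)^1 (full precision, rounded at the end) = 19.44

19.44


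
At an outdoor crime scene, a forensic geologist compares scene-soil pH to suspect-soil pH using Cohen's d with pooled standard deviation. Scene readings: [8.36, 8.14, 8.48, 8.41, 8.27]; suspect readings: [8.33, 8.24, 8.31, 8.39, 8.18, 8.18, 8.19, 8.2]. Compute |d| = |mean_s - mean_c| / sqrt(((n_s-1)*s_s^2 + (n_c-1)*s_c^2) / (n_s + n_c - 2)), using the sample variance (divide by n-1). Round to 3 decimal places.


Pooled-variance Cohen's d for soil pH comparison:
Scene mean = 41.66 / 5 = 8.332
Suspect mean = 66.02 / 8 = 8.2525
Scene sample variance s_s^2 = 0.01737
Suspect sample variance s_c^2 = 0.006507
Pooled variance = ((n_s-1)*s_s^2 + (n_c-1)*s_c^2) / (n_s + n_c - 2) = 0.010457
Pooled SD = sqrt(0.010457) = 0.102259
Mean difference = 0.0795
|d| = |0.0795| / 0.102259 = 0.777

0.777


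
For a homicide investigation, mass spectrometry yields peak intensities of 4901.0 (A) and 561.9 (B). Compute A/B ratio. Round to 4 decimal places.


Spectral peak ratio:
Peak A = 4901.0 counts
Peak B = 561.9 counts
Ratio = 4901.0 / 561.9 = 8.7222

8.7222


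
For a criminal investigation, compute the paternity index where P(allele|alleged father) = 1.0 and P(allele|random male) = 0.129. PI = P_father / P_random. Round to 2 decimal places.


Paternity Index calculation:
PI = P(allele|father) / P(allele|random)
PI = 1.0 / 0.129
PI = 7.75

7.75


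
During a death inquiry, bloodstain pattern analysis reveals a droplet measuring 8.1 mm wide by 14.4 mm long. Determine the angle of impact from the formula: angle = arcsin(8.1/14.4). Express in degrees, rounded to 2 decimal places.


Blood spatter impact angle calculation:
width / length = 8.1 / 14.4 = 0.5625
angle = arcsin(0.5625)
angle = 34.23 degrees

34.23


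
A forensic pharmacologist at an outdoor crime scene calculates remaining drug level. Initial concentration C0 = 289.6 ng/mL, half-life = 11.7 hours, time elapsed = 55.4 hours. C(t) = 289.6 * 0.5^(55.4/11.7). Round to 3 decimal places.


Drug concentration decay:
Number of half-lives = t / t_half = 55.4 / 11.7 = 4.735043
Decay factor = 0.5^4.735043 = 0.03755001
C(t) = 289.6 * 0.03755001 = 10.874 ng/mL

10.874


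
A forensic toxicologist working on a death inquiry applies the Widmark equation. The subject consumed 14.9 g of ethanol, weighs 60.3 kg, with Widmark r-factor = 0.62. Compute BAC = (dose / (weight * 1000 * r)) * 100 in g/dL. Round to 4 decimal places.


Applying the Widmark formula:
BAC = (dose_g / (body_wt * 1000 * r)) * 100
Denominator = 60.3 * 1000 * 0.62 = 37386
BAC = (14.9 / 37386) * 100
BAC = 0.0399 g/dL

0.0399


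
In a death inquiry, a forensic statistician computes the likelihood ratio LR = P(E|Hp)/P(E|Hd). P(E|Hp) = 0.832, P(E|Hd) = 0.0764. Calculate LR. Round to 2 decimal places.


Likelihood ratio calculation:
LR = P(E|Hp) / P(E|Hd)
LR = 0.832 / 0.0764
LR = 10.89

10.89


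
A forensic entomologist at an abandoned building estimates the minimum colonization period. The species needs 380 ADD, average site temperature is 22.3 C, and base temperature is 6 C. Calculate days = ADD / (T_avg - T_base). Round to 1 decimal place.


Insect development time:
Effective temperature = avg_temp - T_base = 22.3 - 6 = 16.3 C
Days = ADD / effective_temp = 380 / 16.3 = 23.3 days

23.3


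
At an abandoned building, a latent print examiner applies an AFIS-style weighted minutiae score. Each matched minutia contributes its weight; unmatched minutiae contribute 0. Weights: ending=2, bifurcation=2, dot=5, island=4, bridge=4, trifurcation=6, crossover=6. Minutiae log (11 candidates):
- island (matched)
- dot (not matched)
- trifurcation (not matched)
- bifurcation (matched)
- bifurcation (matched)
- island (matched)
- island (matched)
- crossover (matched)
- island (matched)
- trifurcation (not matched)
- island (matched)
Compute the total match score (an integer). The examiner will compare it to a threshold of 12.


Weighted minutiae match score:
  island: matched, +4 (running total 4)
  dot: not matched, +0
  trifurcation: not matched, +0
  bifurcation: matched, +2 (running total 6)
  bifurcation: matched, +2 (running total 8)
  island: matched, +4 (running total 12)
  island: matched, +4 (running total 16)
  crossover: matched, +6 (running total 22)
  island: matched, +4 (running total 26)
  trifurcation: not matched, +0
  island: matched, +4 (running total 30)
Total score = 30
Threshold = 12; verdict = identification

30


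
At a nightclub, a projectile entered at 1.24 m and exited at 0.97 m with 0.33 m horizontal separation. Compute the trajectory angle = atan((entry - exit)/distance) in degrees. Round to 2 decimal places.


Bullet trajectory angle:
Height difference = 1.24 - 0.97 = 0.27 m
angle = atan(0.27 / 0.33)
angle = atan(0.818182)
angle = 39.29 degrees

39.29


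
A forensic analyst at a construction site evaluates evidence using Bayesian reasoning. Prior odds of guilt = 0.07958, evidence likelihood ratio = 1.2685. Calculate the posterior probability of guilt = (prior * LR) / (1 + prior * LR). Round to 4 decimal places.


Bayesian evidence evaluation:
Posterior odds = prior_odds * LR = 0.07958 * 1.2685 = 0.1009472
Posterior probability = posterior_odds / (1 + posterior_odds)
= 0.1009472 / (1 + 0.1009472)
= 0.1009472 / 1.1009472
= 0.0917

0.0917


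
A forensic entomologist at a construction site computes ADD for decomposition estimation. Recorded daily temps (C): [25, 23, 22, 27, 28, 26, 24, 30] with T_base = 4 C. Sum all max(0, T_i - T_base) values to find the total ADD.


Computing ADD day by day:
Day 1: max(0, 25 - 4) = 21
Day 2: max(0, 23 - 4) = 19
Day 3: max(0, 22 - 4) = 18
Day 4: max(0, 27 - 4) = 23
Day 5: max(0, 28 - 4) = 24
Day 6: max(0, 26 - 4) = 22
Day 7: max(0, 24 - 4) = 20
Day 8: max(0, 30 - 4) = 26
Total ADD = 173

173


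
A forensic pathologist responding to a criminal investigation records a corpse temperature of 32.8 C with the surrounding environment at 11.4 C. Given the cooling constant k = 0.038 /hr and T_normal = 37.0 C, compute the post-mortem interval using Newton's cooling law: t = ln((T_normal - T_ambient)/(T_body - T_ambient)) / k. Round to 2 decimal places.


Using Newton's law of cooling:
t = ln((T_normal - T_ambient) / (T_body - T_ambient)) / k
T_normal - T_ambient = 25.6
T_body - T_ambient = 21.4
Ratio = 1.196262
ln(ratio) = 0.179202
t = 0.179202 / 0.038 = 4.72 hours

4.72


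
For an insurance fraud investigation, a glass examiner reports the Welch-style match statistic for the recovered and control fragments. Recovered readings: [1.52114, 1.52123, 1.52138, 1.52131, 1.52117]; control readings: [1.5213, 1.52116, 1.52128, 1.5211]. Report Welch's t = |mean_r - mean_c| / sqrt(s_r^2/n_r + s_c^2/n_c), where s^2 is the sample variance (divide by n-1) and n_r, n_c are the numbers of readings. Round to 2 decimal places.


Welch's t-criterion for glass RI comparison:
Recovered mean = sum / n_r = 7.60623 / 5 = 1.521246
Control mean = sum / n_c = 6.08484 / 4 = 1.52121
Recovered sample variance s_r^2 = 9.83e-09
Control sample variance s_c^2 = 9.2e-09
Welch SE (unpooled) = sqrt(s_r^2/n_r + s_c^2/n_c) = sqrt(1.966e-09 + 2.3e-09) = sqrt(4.266e-09) = 6.53146e-05
|mean_r - mean_c| = 3.6e-05
t = 3.6e-05 / 6.53146e-05 = 0.55

0.55


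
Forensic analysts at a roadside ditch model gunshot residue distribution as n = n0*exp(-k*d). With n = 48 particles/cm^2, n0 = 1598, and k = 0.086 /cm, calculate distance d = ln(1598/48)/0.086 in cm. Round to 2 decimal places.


GSR distance calculation:
n0/n = 1598 / 48 = 33.291667
ln(n0/n) = 3.505307
d = 3.505307 / 0.086 = 40.76 cm

40.76


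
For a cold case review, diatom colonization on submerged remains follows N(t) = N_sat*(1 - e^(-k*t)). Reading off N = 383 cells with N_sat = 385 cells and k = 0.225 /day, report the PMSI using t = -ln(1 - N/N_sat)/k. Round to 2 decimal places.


PMSI from diatom colonization curve:
N / N_sat = 383 / 385 = 0.994805
1 - N/N_sat = 0.005195
ln(1 - N/N_sat) = -5.260059
t = -ln(1 - N/N_sat) / k = -(-5.260059) / 0.225 = 23.38 days

23.38


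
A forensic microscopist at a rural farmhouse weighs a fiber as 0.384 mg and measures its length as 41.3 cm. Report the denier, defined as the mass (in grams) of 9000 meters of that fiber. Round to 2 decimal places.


Denier calculation:
Mass in grams = 0.384 mg / 1000 = 0.000384 g
Length in meters = 41.3 cm / 100 = 0.413 m
Linear density = mass / length = 0.000384 / 0.413 = 0.00092978 g/m
Denier = (g/m) * 9000 = 0.00092978 * 9000 = 8.37

8.37


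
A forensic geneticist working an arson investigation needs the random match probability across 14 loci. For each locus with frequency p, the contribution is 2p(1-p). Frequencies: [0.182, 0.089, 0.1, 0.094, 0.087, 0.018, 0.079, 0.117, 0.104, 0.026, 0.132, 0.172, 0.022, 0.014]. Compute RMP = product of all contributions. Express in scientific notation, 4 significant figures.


Computing RMP for 14 loci:
Locus 1: 2 * 0.182 * 0.818 = 0.297752
Locus 2: 2 * 0.089 * 0.911 = 0.162158
Locus 3: 2 * 0.1 * 0.9 = 0.18
Locus 4: 2 * 0.094 * 0.906 = 0.170328
Locus 5: 2 * 0.087 * 0.913 = 0.158862
Locus 6: 2 * 0.018 * 0.982 = 0.035352
Locus 7: 2 * 0.079 * 0.921 = 0.145518
Locus 8: 2 * 0.117 * 0.883 = 0.206622
Locus 9: 2 * 0.104 * 0.896 = 0.186368
Locus 10: 2 * 0.026 * 0.974 = 0.050648
Locus 11: 2 * 0.132 * 0.868 = 0.229152
Locus 12: 2 * 0.172 * 0.828 = 0.284832
Locus 13: 2 * 0.022 * 0.978 = 0.043032
Locus 14: 2 * 0.014 * 0.986 = 0.027608
RMP = 1.830e-13

1.830e-13


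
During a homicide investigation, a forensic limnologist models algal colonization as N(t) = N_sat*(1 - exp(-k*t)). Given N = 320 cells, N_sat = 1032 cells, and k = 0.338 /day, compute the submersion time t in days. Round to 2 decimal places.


PMSI from diatom colonization curve:
N / N_sat = 320 / 1032 = 0.310078
1 - N/N_sat = 0.689922
ln(1 - N/N_sat) = -0.371177
t = -ln(1 - N/N_sat) / k = -(-0.371177) / 0.338 = 1.10 days

1.10


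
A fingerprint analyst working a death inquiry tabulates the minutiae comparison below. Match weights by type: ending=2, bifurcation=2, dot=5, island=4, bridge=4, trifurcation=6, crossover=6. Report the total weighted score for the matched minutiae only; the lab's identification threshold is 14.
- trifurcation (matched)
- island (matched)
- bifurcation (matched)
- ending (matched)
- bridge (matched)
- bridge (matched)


Weighted minutiae match score:
  trifurcation: matched, +6 (running total 6)
  island: matched, +4 (running total 10)
  bifurcation: matched, +2 (running total 12)
  ending: matched, +2 (running total 14)
  bridge: matched, +4 (running total 18)
  bridge: matched, +4 (running total 22)
Total score = 22
Threshold = 14; verdict = identification

22


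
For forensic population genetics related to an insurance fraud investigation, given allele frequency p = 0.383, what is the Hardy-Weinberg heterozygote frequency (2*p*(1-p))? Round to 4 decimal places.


Hardy-Weinberg heterozygote frequency:
q = 1 - p = 1 - 0.383 = 0.617
2pq = 2 * 0.383 * 0.617 = 0.4726

0.4726


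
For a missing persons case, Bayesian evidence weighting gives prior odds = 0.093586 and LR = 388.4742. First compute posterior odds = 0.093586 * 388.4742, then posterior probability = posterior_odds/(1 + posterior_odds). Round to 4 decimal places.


Bayesian evidence evaluation:
Posterior odds = prior_odds * LR = 0.093586 * 388.4742 = 36.35575
Posterior probability = posterior_odds / (1 + posterior_odds)
= 36.35575 / (1 + 36.35575)
= 36.35575 / 37.35575
= 0.9732

0.9732


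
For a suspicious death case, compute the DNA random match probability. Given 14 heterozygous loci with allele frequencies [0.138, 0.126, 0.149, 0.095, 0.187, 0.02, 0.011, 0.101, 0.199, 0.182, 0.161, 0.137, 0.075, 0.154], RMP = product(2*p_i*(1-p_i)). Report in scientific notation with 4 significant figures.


Computing RMP for 14 loci:
Locus 1: 2 * 0.138 * 0.862 = 0.237912
Locus 2: 2 * 0.126 * 0.874 = 0.220248
Locus 3: 2 * 0.149 * 0.851 = 0.253598
Locus 4: 2 * 0.095 * 0.905 = 0.17195
Locus 5: 2 * 0.187 * 0.813 = 0.304062
Locus 6: 2 * 0.02 * 0.98 = 0.0392
Locus 7: 2 * 0.011 * 0.989 = 0.021758
Locus 8: 2 * 0.101 * 0.899 = 0.181598
Locus 9: 2 * 0.199 * 0.801 = 0.318798
Locus 10: 2 * 0.182 * 0.818 = 0.297752
Locus 11: 2 * 0.161 * 0.839 = 0.270158
Locus 12: 2 * 0.137 * 0.863 = 0.236462
Locus 13: 2 * 0.075 * 0.925 = 0.13875
Locus 14: 2 * 0.154 * 0.846 = 0.260568
RMP = 2.359e-11

2.359e-11


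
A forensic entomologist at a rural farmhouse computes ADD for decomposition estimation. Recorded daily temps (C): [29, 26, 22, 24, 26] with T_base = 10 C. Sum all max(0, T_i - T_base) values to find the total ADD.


Computing ADD day by day:
Day 1: max(0, 29 - 10) = 19
Day 2: max(0, 26 - 10) = 16
Day 3: max(0, 22 - 10) = 12
Day 4: max(0, 24 - 10) = 14
Day 5: max(0, 26 - 10) = 16
Total ADD = 77

77


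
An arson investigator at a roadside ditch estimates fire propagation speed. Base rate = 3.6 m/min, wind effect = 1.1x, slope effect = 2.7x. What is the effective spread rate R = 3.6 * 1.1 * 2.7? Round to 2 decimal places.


Fire spread rate calculation:
R = R0 * wind_factor * slope_factor
= 3.6 * 1.1 * 2.7
= 3.96 * 2.7
= 10.69 m/min

10.69


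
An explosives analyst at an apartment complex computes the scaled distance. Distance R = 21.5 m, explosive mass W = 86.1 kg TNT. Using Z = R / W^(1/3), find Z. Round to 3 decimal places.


Scaled distance calculation:
W^(1/3) = 86.1^(1/3) = 4.415715
Z = R / W^(1/3) = 21.5 / 4.415715
Z = 4.869 m/kg^(1/3)

4.869


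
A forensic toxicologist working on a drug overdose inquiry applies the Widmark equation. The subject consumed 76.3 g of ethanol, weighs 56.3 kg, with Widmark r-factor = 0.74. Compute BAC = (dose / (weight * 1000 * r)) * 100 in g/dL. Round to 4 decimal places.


Applying the Widmark formula:
BAC = (dose_g / (body_wt * 1000 * r)) * 100
Denominator = 56.3 * 1000 * 0.74 = 41662
BAC = (76.3 / 41662) * 100
BAC = 0.1831 g/dL

0.1831


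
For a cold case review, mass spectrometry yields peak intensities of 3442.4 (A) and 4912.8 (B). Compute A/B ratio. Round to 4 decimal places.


Spectral peak ratio:
Peak A = 3442.4 counts
Peak B = 4912.8 counts
Ratio = 3442.4 / 4912.8 = 0.7007

0.7007


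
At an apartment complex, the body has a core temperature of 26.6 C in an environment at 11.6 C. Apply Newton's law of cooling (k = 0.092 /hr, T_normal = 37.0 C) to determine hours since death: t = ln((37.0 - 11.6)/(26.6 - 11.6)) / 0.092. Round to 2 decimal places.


Using Newton's law of cooling:
t = ln((T_normal - T_ambient) / (T_body - T_ambient)) / k
T_normal - T_ambient = 25.4
T_body - T_ambient = 15.0
Ratio = 1.693333
ln(ratio) = 0.526699
t = 0.526699 / 0.092 = 5.72 hours

5.72


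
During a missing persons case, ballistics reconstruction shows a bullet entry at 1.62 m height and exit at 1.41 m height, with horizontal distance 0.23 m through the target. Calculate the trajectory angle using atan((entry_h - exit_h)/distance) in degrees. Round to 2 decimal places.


Bullet trajectory angle:
Height difference = 1.62 - 1.41 = 0.21 m
angle = atan(0.21 / 0.23)
angle = atan(0.913043)
angle = 42.40 degrees

42.40


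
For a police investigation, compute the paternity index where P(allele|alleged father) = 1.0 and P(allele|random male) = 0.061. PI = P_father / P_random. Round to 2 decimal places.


Paternity Index calculation:
PI = P(allele|father) / P(allele|random)
PI = 1.0 / 0.061
PI = 16.39

16.39


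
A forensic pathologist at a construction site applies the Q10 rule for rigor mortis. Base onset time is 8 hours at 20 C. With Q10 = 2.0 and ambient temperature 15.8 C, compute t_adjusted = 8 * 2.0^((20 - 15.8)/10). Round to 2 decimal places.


Rigor mortis time adjustment:
Exponent = (T_ref - T_actual) / 10 = (20 - 15.8) / 10 = 0.42
Q10 factor = 2.0^0.42 = 1.33793
t_adjusted = 8 * 1.33793 = 10.70 hours

10.70
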